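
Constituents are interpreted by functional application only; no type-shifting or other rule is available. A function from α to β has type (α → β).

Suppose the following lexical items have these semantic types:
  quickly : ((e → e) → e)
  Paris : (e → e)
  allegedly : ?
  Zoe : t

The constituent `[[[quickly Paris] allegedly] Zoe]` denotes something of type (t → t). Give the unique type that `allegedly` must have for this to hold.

[[[quickly Paris] allegedly] Zoe] must have type (t → t). The sister Zoe has type t; that is not a function onto (t → t), so [[quickly Paris] allegedly] must be the functor, of type (t → (t → t)).
[[quickly Paris] allegedly] must have type (t → (t → t)). The sister [quickly Paris] has type e; that is not a function onto (t → (t → t)), so allegedly must be the functor, of type (e → (t → (t → t))).

(e → (t → (t → t)))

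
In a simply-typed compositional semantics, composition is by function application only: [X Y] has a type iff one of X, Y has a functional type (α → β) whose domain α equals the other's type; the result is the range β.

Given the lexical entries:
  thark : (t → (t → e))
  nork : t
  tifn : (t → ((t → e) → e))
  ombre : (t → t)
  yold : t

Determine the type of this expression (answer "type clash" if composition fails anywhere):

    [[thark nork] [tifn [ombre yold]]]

[thark nork]: thark is (t → (t → e)), nork is t; result (t → e).
[ombre yold]: ombre is (t → t), yold is t; result t.
[tifn [ombre yold]]: tifn is (t → ((t → e) → e)), [ombre yold] is t; result ((t → e) → e).
[[thark nork] [tifn [ombre yold]]]: [tifn [ombre yold]] is ((t → e) → e), [thark nork] is (t → e); result e.

e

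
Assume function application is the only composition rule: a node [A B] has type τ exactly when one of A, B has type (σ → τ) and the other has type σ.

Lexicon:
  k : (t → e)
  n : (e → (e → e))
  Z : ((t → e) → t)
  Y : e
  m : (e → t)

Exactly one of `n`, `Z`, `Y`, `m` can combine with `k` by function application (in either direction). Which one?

n : (e → (e → e)) — does not combine with k.
Z — combines: Z : ((t → e) → t) takes k : (t → e) as argument, giving t.
Y : e — does not combine with k.
m : (e → t) — does not combine with k.

Z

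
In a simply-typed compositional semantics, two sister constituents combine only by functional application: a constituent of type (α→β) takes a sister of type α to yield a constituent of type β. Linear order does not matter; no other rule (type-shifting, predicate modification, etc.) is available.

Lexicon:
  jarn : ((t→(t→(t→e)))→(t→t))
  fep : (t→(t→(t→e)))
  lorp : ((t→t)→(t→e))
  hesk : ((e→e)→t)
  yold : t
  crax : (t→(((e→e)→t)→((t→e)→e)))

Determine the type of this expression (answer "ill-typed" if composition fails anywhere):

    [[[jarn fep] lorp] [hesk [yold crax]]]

At [jarn fep], jarn : ((t→(t→(t→e)))→(t→t)) takes fep : (t→(t→(t→e))), giving (t→t).
At [[jarn fep] lorp], lorp : ((t→t)→(t→e)) takes [jarn fep] : (t→t), giving (t→e).
At [yold crax], crax : (t→(((e→e)→t)→((t→e)→e))) takes yold : t, giving (((e→e)→t)→((t→e)→e)).
At [hesk [yold crax]], [yold crax] : (((e→e)→t)→((t→e)→e)) takes hesk : ((e→e)→t), giving ((t→e)→e).
At [[[jarn fep] lorp] [hesk [yold crax]]], [hesk [yold crax]] : ((t→e)→e) takes [[jarn fep] lorp] : (t→e), giving e.

e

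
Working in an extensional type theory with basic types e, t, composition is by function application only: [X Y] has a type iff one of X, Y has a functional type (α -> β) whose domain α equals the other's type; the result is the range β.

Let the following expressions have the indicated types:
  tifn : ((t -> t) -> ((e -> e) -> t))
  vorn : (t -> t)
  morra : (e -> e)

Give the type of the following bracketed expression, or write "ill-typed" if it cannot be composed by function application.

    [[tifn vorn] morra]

At [tifn vorn], tifn : ((t -> t) -> ((e -> e) -> t)) takes vorn : (t -> t), giving ((e -> e) -> t).
At [[tifn vorn] morra], [tifn vorn] : ((e -> e) -> t) takes morra : (e -> e), giving t.

t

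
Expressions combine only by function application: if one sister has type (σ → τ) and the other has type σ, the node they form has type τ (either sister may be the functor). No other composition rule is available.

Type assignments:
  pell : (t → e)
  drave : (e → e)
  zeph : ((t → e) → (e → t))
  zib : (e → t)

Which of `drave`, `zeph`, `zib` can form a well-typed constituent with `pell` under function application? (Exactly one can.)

drave : (e → e) — neither side's domain matches the other.
zeph — combines: zeph : ((t → e) → (e → t)) takes pell : (t → e) as argument, giving (e → t).
zib : (e → t) — neither side's domain matches the other.

zeph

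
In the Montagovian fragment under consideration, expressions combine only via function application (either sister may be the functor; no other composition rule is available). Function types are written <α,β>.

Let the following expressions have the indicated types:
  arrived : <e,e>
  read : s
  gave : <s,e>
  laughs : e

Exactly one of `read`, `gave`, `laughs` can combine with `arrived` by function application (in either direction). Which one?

laughs

read : s — neither side's domain matches the other.
gave : <s,e> — neither side's domain matches the other.
laughs — combines: arrived : <e,e> takes laughs : e as argument, giving e.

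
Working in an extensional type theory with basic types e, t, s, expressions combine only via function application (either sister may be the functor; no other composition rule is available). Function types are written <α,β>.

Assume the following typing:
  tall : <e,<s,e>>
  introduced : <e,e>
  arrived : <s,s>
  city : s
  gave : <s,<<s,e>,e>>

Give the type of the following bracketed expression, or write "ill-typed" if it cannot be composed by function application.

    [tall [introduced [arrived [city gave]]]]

ill-typed

[city gave]: <s,<<s,e>,e>> applied to s yields <<s,e>,e>.
[arrived [city gave]]: <s,s> with <<s,e>,e> — neither is a function whose domain matches the other; composition fails here.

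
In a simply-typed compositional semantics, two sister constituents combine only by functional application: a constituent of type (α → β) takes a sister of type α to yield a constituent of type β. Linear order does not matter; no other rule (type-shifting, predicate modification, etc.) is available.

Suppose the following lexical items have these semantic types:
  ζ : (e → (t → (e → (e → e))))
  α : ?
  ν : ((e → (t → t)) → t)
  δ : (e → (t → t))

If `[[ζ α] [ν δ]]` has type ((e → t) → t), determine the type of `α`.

For [[ζ α] [ν δ]] to have type ((e → t) → t) with [ν δ] of type t, [ζ α] must be the function: [ζ α] : (t → ((e → t) → t)).
For [ζ α] to have type (t → ((e → t) → t)) with ζ of type (e → (t → (e → (e → e)))), α must be the function: α : ((e → (t → (e → (e → e)))) → (t → ((e → t) → t))).

((e → (t → (e → (e → e)))) → (t → ((e → t) → t)))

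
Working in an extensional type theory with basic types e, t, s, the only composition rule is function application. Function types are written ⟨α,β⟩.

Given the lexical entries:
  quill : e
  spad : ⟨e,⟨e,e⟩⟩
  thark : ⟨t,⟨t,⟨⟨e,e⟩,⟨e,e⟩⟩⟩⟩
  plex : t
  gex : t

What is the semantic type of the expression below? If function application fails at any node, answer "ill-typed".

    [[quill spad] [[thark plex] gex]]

[quill spad] — spad of type ⟨e,⟨e,e⟩⟩ combines with quill of type e: type ⟨e,e⟩.
[thark plex] — thark of type ⟨t,⟨t,⟨⟨e,e⟩,⟨e,e⟩⟩⟩⟩ combines with plex of type t: type ⟨t,⟨⟨e,e⟩,⟨e,e⟩⟩⟩.
[[thark plex] gex] — [thark plex] of type ⟨t,⟨⟨e,e⟩,⟨e,e⟩⟩⟩ combines with gex of type t: type ⟨⟨e,e⟩,⟨e,e⟩⟩.
[[quill spad] [[thark plex] gex]] — [[thark plex] gex] of type ⟨⟨e,e⟩,⟨e,e⟩⟩ combines with [quill spad] of type ⟨e,e⟩: type ⟨e,e⟩.

⟨e,e⟩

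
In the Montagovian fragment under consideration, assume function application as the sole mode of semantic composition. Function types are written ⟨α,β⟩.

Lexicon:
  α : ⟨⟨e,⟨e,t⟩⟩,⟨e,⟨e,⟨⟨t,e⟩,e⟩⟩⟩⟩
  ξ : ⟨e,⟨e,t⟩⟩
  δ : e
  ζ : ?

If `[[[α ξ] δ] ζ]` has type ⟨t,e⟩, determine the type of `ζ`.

⟨⟨e,⟨⟨t,e⟩,e⟩⟩,⟨t,e⟩⟩

[[[α ξ] δ] ζ] must have type ⟨t,e⟩. The sister [[α ξ] δ] has type ⟨e,⟨⟨t,e⟩,e⟩⟩; that is not a function onto ⟨t,e⟩, so ζ must be the functor, of type ⟨⟨e,⟨⟨t,e⟩,e⟩⟩,⟨t,e⟩⟩.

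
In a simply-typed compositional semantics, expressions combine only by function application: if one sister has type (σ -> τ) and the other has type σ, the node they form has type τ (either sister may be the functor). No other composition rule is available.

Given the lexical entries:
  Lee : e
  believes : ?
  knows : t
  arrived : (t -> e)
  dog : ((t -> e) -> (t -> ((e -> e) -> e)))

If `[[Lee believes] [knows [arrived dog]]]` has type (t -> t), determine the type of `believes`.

(e -> (((e -> e) -> e) -> (t -> t)))

[[Lee believes] [knows [arrived dog]]] must have type (t -> t). The sister [knows [arrived dog]] has type ((e -> e) -> e); that is not a function onto (t -> t), so [Lee believes] must be the functor, of type (((e -> e) -> e) -> (t -> t)).
[Lee believes] must have type (((e -> e) -> e) -> (t -> t)). The sister Lee has type e; that is not a function onto (((e -> e) -> e) -> (t -> t)), so believes must be the functor, of type (e -> (((e -> e) -> e) -> (t -> t))).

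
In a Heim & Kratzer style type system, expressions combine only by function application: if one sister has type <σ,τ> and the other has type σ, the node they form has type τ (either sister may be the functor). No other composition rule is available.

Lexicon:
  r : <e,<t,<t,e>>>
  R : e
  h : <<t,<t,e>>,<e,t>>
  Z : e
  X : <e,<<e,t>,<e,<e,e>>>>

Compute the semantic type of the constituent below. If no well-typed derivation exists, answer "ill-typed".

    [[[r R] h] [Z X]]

<e,<e,e>>

[r R]: functor r : <e,<t,<t,e>>>, argument R : e; result <t,<t,e>>.
[[r R] h]: functor h : <<t,<t,e>>,<e,t>>, argument [r R] : <t,<t,e>>; result <e,t>.
[Z X]: functor X : <e,<<e,t>,<e,<e,e>>>>, argument Z : e; result <<e,t>,<e,<e,e>>>.
[[[r R] h] [Z X]]: functor [Z X] : <<e,t>,<e,<e,e>>>, argument [[r R] h] : <e,t>; result <e,<e,e>>.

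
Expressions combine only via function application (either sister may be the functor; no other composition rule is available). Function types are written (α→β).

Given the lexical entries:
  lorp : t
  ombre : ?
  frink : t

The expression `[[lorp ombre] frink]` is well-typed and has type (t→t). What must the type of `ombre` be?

[[lorp ombre] frink] must have type (t→t). The sister frink has type t; that is not a function onto (t→t), so [lorp ombre] must be the functor, of type (t→(t→t)).
[lorp ombre] must have type (t→(t→t)). The sister lorp has type t; that is not a function onto (t→(t→t)), so ombre must be the functor, of type (t→(t→(t→t))).

(t→(t→(t→t)))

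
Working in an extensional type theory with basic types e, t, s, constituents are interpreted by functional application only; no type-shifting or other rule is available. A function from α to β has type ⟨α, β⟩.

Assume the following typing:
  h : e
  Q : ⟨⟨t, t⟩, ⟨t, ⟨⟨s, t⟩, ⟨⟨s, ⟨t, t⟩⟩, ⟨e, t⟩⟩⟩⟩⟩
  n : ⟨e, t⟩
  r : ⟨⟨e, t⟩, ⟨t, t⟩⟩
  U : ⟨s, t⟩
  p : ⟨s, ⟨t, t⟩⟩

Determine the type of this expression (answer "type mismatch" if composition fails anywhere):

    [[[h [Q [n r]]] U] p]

type mismatch

[n r]: ⟨⟨e, t⟩, ⟨t, t⟩⟩ applied to ⟨e, t⟩ yields ⟨t, t⟩.
[Q [n r]]: ⟨⟨t, t⟩, ⟨t, ⟨⟨s, t⟩, ⟨⟨s, ⟨t, t⟩⟩, ⟨e, t⟩⟩⟩⟩⟩ applied to ⟨t, t⟩ yields ⟨t, ⟨⟨s, t⟩, ⟨⟨s, ⟨t, t⟩⟩, ⟨e, t⟩⟩⟩⟩.
At [h [Q [n r]]]: neither e nor ⟨t, ⟨⟨s, t⟩, ⟨⟨s, ⟨t, t⟩⟩, ⟨e, t⟩⟩⟩⟩ can take the other as argument; the node is ill-typed.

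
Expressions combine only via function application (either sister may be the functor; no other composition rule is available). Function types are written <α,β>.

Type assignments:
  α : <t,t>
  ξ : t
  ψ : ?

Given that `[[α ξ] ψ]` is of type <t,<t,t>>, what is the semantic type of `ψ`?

[[α ξ] ψ] is required to be <t,<t,t>>. [α ξ] : t cannot yield <t,<t,t>> as functor, so ψ : <t,<t,<t,t>>>.

<t,<t,<t,t>>>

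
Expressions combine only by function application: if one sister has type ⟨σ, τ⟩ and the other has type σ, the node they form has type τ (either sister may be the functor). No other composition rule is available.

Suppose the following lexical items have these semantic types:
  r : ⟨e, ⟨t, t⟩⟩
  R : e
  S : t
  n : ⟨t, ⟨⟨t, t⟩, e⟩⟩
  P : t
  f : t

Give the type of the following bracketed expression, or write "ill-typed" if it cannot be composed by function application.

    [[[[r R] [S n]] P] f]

ill-typed

[r R] — r of type ⟨e, ⟨t, t⟩⟩ combines with R of type e: type ⟨t, t⟩.
[S n] — n of type ⟨t, ⟨⟨t, t⟩, e⟩⟩ combines with S of type t: type ⟨⟨t, t⟩, e⟩.
[[r R] [S n]] — [S n] of type ⟨⟨t, t⟩, e⟩ combines with [r R] of type ⟨t, t⟩: type e.
At [[[r R] [S n]] P]: neither e nor t can take the other as argument; the node is ill-typed.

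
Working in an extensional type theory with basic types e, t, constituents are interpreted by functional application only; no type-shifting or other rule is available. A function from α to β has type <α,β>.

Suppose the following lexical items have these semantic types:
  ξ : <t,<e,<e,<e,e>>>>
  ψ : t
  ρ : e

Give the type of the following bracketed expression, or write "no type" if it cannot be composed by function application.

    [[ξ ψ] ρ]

<e,<e,e>>

At [ξ ψ], ξ : <t,<e,<e,<e,e>>>> takes ψ : t, giving <e,<e,<e,e>>>.
At [[ξ ψ] ρ], [ξ ψ] : <e,<e,<e,e>>> takes ρ : e, giving <e,<e,e>>.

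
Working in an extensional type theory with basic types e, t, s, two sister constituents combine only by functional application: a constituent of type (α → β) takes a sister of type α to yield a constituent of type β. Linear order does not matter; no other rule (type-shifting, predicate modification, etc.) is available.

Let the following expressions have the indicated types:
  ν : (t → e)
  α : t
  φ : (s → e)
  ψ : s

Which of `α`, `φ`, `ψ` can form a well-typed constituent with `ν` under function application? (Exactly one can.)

α

α — combines: ν : (t → e) takes α : t as argument, giving e.
φ : (s → e) — neither side's domain matches the other.
ψ : s — neither side's domain matches the other.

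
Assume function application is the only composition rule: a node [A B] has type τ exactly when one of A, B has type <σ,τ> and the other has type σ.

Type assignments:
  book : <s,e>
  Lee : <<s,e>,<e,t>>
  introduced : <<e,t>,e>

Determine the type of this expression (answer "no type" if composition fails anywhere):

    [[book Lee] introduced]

[book Lee]: Lee is <<s,e>,<e,t>>, book is <s,e>; result <e,t>.
[[book Lee] introduced]: introduced is <<e,t>,e>, [book Lee] is <e,t>; result e.

e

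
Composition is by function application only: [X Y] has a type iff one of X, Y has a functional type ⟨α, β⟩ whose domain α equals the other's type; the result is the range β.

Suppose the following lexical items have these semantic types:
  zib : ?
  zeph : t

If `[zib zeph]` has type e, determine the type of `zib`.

[zib zeph] must have type e. The sister zeph has type t; that is not a function onto e, so zib must be the functor, of type ⟨t, e⟩.

⟨t, e⟩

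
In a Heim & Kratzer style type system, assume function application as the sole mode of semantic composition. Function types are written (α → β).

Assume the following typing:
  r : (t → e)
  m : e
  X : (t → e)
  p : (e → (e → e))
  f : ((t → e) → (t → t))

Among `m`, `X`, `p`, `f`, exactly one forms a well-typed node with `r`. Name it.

f

m : e — neither side's domain matches the other.
X : (t → e) — neither side's domain matches the other.
p : (e → (e → e)) — neither side's domain matches the other.
f — combines: f : ((t → e) → (t → t)) takes r : (t → e) as argument, giving (t → t).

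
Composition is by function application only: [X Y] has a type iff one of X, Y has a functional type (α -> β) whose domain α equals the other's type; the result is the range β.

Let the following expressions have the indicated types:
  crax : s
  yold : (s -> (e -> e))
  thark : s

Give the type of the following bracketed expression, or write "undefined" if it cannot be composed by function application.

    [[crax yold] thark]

undefined

[crax yold] — yold of type (s -> (e -> e)) combines with crax of type s: type (e -> e).
[[crax yold] thark]: (e -> e) with s — neither is a function whose domain matches the other; composition fails here.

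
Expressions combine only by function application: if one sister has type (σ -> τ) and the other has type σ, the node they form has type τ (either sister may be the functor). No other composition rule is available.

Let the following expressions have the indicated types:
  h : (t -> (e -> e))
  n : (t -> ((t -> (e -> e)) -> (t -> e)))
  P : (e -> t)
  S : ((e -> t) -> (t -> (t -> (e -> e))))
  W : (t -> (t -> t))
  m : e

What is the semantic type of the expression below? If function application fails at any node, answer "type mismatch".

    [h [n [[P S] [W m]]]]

type mismatch

[P S]: S is ((e -> t) -> (t -> (t -> (e -> e)))), P is (e -> t); result (t -> (t -> (e -> e))).
At [W m]: neither (t -> (t -> t)) nor e can take the other as argument; the node is ill-typed.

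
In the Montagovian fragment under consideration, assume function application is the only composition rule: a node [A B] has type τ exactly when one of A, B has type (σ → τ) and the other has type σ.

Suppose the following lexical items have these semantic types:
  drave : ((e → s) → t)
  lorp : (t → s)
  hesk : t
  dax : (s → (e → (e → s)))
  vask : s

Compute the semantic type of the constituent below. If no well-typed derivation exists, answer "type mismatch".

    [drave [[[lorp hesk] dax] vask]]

type mismatch

At [lorp hesk], lorp : (t → s) takes hesk : t, giving s.
At [[lorp hesk] dax], dax : (s → (e → (e → s))) takes [lorp hesk] : s, giving (e → (e → s)).
[[[lorp hesk] dax] vask]: (e → (e → s)) with s — neither is a function whose domain matches the other; composition fails here.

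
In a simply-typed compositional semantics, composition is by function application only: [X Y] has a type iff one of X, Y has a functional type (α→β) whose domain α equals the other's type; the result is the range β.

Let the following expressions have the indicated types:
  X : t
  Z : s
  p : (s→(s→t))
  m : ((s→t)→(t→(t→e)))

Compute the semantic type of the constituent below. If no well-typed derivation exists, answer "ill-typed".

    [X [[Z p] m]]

(t→e)

[Z p]: p is (s→(s→t)), Z is s; result (s→t).
[[Z p] m]: m is ((s→t)→(t→(t→e))), [Z p] is (s→t); result (t→(t→e)).
[X [[Z p] m]]: [[Z p] m] is (t→(t→e)), X is t; result (t→e).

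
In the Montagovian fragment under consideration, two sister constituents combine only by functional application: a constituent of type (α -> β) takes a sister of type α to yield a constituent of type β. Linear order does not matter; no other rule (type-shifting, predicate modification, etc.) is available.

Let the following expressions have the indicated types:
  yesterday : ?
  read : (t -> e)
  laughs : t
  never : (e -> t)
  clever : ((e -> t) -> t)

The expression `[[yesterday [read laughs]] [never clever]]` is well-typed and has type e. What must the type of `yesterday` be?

At [[yesterday [read laughs]] [never clever]] (required: e): [never clever] is t, which is not a function with range e; hence [yesterday [read laughs]] is the functor — type (t -> e).
At [yesterday [read laughs]] (required: (t -> e)): [read laughs] is e, which is not a function with range (t -> e); hence yesterday is the functor — type (e -> (t -> e)).

(e -> (t -> e))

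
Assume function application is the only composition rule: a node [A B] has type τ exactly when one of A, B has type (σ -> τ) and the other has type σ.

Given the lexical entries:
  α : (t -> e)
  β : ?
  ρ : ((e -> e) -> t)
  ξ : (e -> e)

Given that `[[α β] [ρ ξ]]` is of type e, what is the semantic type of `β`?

((t -> e) -> (t -> e))

For [[α β] [ρ ξ]] to have type e with [ρ ξ] of type t, [α β] must be the function: [α β] : (t -> e).
For [α β] to have type (t -> e) with α of type (t -> e), β must be the function: β : ((t -> e) -> (t -> e)).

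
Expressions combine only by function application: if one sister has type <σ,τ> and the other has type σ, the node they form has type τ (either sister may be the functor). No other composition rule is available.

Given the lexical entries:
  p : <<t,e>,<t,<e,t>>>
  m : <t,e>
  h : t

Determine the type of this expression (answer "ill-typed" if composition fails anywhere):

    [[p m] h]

<e,t>

[p m] — p of type <<t,e>,<t,<e,t>>> combines with m of type <t,e>: type <t,<e,t>>.
[[p m] h] — [p m] of type <t,<e,t>> combines with h of type t: type <e,t>.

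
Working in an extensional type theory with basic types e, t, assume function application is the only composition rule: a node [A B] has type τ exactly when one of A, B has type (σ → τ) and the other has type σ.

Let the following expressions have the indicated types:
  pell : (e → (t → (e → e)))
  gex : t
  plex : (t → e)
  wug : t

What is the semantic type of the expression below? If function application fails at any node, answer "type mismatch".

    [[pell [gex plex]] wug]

(e → e)

At [gex plex], plex : (t → e) takes gex : t, giving e.
At [pell [gex plex]], pell : (e → (t → (e → e))) takes [gex plex] : e, giving (t → (e → e)).
At [[pell [gex plex]] wug], [pell [gex plex]] : (t → (e → e)) takes wug : t, giving (e → e).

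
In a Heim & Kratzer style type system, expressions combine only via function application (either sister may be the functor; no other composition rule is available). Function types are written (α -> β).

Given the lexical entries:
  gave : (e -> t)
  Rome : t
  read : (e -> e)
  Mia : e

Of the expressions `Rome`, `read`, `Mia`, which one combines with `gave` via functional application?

Rome : t — neither side's domain matches the other.
read : (e -> e) — neither side's domain matches the other.
Mia — combines: gave : (e -> t) takes Mia : e as argument, giving t.

Mia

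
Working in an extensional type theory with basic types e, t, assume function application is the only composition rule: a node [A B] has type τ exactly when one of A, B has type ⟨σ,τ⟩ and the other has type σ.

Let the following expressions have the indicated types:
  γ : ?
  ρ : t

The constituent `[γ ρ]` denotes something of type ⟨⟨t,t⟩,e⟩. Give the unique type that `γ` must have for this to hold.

For [γ ρ] to have type ⟨⟨t,t⟩,e⟩ with ρ of type t, γ must be the function: γ : ⟨t,⟨⟨t,t⟩,e⟩⟩.

⟨t,⟨⟨t,t⟩,e⟩⟩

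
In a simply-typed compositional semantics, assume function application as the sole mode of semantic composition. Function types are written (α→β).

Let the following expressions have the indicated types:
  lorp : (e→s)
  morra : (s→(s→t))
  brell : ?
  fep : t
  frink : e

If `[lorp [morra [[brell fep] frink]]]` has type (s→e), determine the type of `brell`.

(t→(e→((s→(s→t))→((e→s)→(s→e)))))

At [lorp [morra [[brell fep] frink]]] (required: (s→e)): lorp is (e→s), which is not a function with range (s→e); hence [morra [[brell fep] frink]] is the functor — type ((e→s)→(s→e)).
At [morra [[brell fep] frink]] (required: ((e→s)→(s→e))): morra is (s→(s→t)), which is not a function with range ((e→s)→(s→e)); hence [[brell fep] frink] is the functor — type ((s→(s→t))→((e→s)→(s→e))).
At [[brell fep] frink] (required: ((s→(s→t))→((e→s)→(s→e)))): frink is e, which is not a function with range ((s→(s→t))→((e→s)→(s→e))); hence [brell fep] is the functor — type (e→((s→(s→t))→((e→s)→(s→e)))).
At [brell fep] (required: (e→((s→(s→t))→((e→s)→(s→e))))): fep is t, which is not a function with range (e→((s→(s→t))→((e→s)→(s→e)))); hence brell is the functor — type (t→(e→((s→(s→t))→((e→s)→(s→e))))).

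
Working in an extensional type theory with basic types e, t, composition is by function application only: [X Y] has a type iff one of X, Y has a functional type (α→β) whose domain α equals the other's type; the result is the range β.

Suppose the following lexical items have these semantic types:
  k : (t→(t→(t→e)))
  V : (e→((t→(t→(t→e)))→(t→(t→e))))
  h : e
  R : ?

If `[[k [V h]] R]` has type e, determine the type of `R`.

At [[k [V h]] R] (required: e): [k [V h]] is (t→(t→e)), which is not a function with range e; hence R is the functor — type ((t→(t→e))→e).

((t→(t→e))→e)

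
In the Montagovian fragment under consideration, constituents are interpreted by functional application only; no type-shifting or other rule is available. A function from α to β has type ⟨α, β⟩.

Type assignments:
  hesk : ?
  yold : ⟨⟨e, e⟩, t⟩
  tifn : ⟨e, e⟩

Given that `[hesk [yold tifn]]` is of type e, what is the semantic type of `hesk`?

⟨t, e⟩

[hesk [yold tifn]] must have type e. The sister [yold tifn] has type t; that is not a function onto e, so hesk must be the functor, of type ⟨t, e⟩.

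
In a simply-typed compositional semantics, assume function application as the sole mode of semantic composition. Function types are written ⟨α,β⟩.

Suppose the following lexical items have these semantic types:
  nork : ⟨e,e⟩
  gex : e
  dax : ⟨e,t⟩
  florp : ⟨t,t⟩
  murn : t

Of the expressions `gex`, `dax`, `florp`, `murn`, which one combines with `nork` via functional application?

gex

gex — combines: nork : ⟨e,e⟩ takes gex : e as argument, giving e.
dax : ⟨e,t⟩ — nork needs e; dax needs e; neither fits.
florp : ⟨t,t⟩ — nork needs e; florp needs t; neither fits.
murn : t — nork needs e; murn needs nothing (atomic); neither fits.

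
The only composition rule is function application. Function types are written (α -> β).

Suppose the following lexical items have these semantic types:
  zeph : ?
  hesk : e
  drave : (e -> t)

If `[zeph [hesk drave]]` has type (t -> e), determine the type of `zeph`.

For [zeph [hesk drave]] to have type (t -> e) with [hesk drave] of type t, zeph must be the function: zeph : (t -> (t -> e)).

(t -> (t -> e))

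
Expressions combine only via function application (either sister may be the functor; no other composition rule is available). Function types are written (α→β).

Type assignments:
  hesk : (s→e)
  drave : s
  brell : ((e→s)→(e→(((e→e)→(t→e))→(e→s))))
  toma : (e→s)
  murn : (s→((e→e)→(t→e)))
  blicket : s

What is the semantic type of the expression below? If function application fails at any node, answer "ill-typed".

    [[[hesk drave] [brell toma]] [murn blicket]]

(e→s)

[hesk drave]: hesk is (s→e), drave is s; result e.
[brell toma]: brell is ((e→s)→(e→(((e→e)→(t→e))→(e→s)))), toma is (e→s); result (e→(((e→e)→(t→e))→(e→s))).
[[hesk drave] [brell toma]]: [brell toma] is (e→(((e→e)→(t→e))→(e→s))), [hesk drave] is e; result (((e→e)→(t→e))→(e→s)).
[murn blicket]: murn is (s→((e→e)→(t→e))), blicket is s; result ((e→e)→(t→e)).
[[[hesk drave] [brell toma]] [murn blicket]]: [[hesk drave] [brell toma]] is (((e→e)→(t→e))→(e→s)), [murn blicket] is ((e→e)→(t→e)); result (e→s).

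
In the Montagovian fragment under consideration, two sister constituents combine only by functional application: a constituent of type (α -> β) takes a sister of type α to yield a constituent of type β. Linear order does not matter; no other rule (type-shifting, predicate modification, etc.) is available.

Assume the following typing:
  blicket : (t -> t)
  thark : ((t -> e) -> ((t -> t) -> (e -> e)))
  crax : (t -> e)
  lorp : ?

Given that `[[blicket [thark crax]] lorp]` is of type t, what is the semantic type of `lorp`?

((e -> e) -> t)

[[blicket [thark crax]] lorp] is required to be t. [blicket [thark crax]] : (e -> e) cannot yield t as functor, so lorp : ((e -> e) -> t).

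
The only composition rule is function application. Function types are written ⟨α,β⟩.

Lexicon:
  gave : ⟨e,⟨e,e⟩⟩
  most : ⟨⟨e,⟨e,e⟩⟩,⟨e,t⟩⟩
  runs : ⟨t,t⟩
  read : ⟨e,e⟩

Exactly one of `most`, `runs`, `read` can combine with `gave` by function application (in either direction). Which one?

most

most — combines: most : ⟨⟨e,⟨e,e⟩⟩,⟨e,t⟩⟩ takes gave : ⟨e,⟨e,e⟩⟩ as argument, giving ⟨e,t⟩.
runs : ⟨t,t⟩ — neither side's domain matches the other.
read : ⟨e,e⟩ — neither side's domain matches the other.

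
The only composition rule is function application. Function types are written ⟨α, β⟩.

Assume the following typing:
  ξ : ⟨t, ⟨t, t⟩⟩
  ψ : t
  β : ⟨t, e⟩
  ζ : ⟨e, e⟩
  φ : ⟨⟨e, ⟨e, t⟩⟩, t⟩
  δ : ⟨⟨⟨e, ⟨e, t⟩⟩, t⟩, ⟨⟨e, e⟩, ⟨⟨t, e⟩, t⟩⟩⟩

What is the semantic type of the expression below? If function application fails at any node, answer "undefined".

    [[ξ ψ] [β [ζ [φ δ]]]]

t

[ξ ψ]: ⟨t, ⟨t, t⟩⟩ applied to t yields ⟨t, t⟩.
[φ δ]: ⟨⟨⟨e, ⟨e, t⟩⟩, t⟩, ⟨⟨e, e⟩, ⟨⟨t, e⟩, t⟩⟩⟩ applied to ⟨⟨e, ⟨e, t⟩⟩, t⟩ yields ⟨⟨e, e⟩, ⟨⟨t, e⟩, t⟩⟩.
[ζ [φ δ]]: ⟨⟨e, e⟩, ⟨⟨t, e⟩, t⟩⟩ applied to ⟨e, e⟩ yields ⟨⟨t, e⟩, t⟩.
[β [ζ [φ δ]]]: ⟨⟨t, e⟩, t⟩ applied to ⟨t, e⟩ yields t.
[[ξ ψ] [β [ζ [φ δ]]]]: ⟨t, t⟩ applied to t yields t.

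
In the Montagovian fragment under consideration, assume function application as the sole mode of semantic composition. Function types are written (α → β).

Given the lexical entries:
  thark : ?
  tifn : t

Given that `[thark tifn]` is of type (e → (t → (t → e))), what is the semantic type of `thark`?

For [thark tifn] to have type (e → (t → (t → e))) with tifn of type t, thark must be the function: thark : (t → (e → (t → (t → e)))).

(t → (e → (t → (t → e))))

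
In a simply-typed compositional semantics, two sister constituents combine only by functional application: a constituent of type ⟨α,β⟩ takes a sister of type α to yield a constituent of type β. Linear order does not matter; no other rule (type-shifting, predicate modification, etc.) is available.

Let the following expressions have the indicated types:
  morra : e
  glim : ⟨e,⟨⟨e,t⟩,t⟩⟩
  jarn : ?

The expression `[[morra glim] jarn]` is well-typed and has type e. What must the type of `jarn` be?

[[morra glim] jarn] is required to be e. [morra glim] : ⟨⟨e,t⟩,t⟩ cannot yield e as functor, so jarn : ⟨⟨⟨e,t⟩,t⟩,e⟩.

⟨⟨⟨e,t⟩,t⟩,e⟩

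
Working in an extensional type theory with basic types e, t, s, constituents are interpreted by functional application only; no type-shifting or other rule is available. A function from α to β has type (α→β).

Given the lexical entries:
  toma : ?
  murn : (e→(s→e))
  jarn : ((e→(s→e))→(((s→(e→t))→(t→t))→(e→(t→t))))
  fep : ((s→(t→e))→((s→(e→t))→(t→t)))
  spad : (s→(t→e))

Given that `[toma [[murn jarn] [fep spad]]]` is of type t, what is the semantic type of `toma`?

((e→(t→t))→t)

[toma [[murn jarn] [fep spad]]] is required to be t. [[murn jarn] [fep spad]] : (e→(t→t)) cannot yield t as functor, so toma : ((e→(t→t))→t).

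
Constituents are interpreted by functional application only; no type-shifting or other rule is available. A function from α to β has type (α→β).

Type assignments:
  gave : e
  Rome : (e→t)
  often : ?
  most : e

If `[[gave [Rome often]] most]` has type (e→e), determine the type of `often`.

((e→t)→(e→(e→(e→e))))

At [[gave [Rome often]] most] (required: (e→e)): most is e, which is not a function with range (e→e); hence [gave [Rome often]] is the functor — type (e→(e→e)).
At [gave [Rome often]] (required: (e→(e→e))): gave is e, which is not a function with range (e→(e→e)); hence [Rome often] is the functor — type (e→(e→(e→e))).
At [Rome often] (required: (e→(e→(e→e)))): Rome is (e→t), which is not a function with range (e→(e→(e→e))); hence often is the functor — type ((e→t)→(e→(e→(e→e)))).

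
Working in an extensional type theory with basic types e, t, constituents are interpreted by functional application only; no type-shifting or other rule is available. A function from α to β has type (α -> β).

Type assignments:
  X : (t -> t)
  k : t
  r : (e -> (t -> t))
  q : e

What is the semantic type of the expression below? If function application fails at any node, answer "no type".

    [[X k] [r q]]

t

[X k]: functor X : (t -> t), argument k : t; result t.
[r q]: functor r : (e -> (t -> t)), argument q : e; result (t -> t).
[[X k] [r q]]: functor [r q] : (t -> t), argument [X k] : t; result t.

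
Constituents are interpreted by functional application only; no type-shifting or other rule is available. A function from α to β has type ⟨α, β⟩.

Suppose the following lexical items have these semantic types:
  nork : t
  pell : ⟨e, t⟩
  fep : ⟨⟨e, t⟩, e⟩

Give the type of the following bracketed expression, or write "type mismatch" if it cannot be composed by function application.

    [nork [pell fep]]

type mismatch

[pell fep]: fep is ⟨⟨e, t⟩, e⟩, pell is ⟨e, t⟩; result e.
[nork [pell fep]]: t with e — neither is a function whose domain matches the other; composition fails here.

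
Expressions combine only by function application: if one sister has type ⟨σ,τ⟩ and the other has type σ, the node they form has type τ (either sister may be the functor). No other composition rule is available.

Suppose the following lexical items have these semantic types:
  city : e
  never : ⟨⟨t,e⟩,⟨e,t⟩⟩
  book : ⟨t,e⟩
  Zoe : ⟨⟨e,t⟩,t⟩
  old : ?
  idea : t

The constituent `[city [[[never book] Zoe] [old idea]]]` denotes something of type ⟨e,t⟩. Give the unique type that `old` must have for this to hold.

[city [[[never book] Zoe] [old idea]]] is required to be ⟨e,t⟩. city : e cannot yield ⟨e,t⟩ as functor, so [[[never book] Zoe] [old idea]] : ⟨e,⟨e,t⟩⟩.
[[[never book] Zoe] [old idea]] is required to be ⟨e,⟨e,t⟩⟩. [[never book] Zoe] : t cannot yield ⟨e,⟨e,t⟩⟩ as functor, so [old idea] : ⟨t,⟨e,⟨e,t⟩⟩⟩.
[old idea] is required to be ⟨t,⟨e,⟨e,t⟩⟩⟩. idea : t cannot yield ⟨t,⟨e,⟨e,t⟩⟩⟩ as functor, so old : ⟨t,⟨t,⟨e,⟨e,t⟩⟩⟩⟩.

⟨t,⟨t,⟨e,⟨e,t⟩⟩⟩⟩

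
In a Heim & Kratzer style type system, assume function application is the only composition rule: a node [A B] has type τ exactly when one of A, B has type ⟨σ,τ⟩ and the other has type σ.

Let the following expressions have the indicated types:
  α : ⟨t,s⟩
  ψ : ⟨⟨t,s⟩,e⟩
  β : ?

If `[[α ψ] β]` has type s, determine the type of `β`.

At [[α ψ] β] (required: s): [α ψ] is e, which is not a function with range s; hence β is the functor — type ⟨e,s⟩.

⟨e,s⟩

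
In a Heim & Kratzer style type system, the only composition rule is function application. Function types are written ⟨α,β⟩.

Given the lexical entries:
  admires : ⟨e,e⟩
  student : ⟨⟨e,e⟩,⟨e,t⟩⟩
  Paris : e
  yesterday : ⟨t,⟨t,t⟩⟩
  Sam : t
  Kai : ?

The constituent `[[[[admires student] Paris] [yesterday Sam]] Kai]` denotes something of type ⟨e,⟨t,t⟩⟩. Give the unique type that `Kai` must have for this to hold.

⟨t,⟨e,⟨t,t⟩⟩⟩

[[[[admires student] Paris] [yesterday Sam]] Kai] is required to be ⟨e,⟨t,t⟩⟩. [[[admires student] Paris] [yesterday Sam]] : t cannot yield ⟨e,⟨t,t⟩⟩ as functor, so Kai : ⟨t,⟨e,⟨t,t⟩⟩⟩.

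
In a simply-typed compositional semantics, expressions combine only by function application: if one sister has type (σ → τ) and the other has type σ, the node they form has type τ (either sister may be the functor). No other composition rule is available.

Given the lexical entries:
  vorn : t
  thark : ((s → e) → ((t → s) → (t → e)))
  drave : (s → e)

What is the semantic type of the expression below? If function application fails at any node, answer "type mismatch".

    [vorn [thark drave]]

type mismatch

[thark drave]: functor thark : ((s → e) → ((t → s) → (t → e))), argument drave : (s → e); result ((t → s) → (t → e)).
[vorn [thark drave]]: t with ((t → s) → (t → e)) — neither is a function whose domain matches the other; composition fails here.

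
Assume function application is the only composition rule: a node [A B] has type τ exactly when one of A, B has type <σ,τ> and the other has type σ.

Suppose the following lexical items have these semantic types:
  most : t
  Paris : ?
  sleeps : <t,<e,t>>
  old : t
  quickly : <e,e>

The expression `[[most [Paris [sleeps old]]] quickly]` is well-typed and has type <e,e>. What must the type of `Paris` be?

[[most [Paris [sleeps old]]] quickly] must have type <e,e>. The sister quickly has type <e,e>; that is not a function onto <e,e>, so [most [Paris [sleeps old]]] must be the functor, of type <<e,e>,<e,e>>.
[most [Paris [sleeps old]]] must have type <<e,e>,<e,e>>. The sister most has type t; that is not a function onto <<e,e>,<e,e>>, so [Paris [sleeps old]] must be the functor, of type <t,<<e,e>,<e,e>>>.
[Paris [sleeps old]] must have type <t,<<e,e>,<e,e>>>. The sister [sleeps old] has type <e,t>; that is not a function onto <t,<<e,e>,<e,e>>>, so Paris must be the functor, of type <<e,t>,<t,<<e,e>,<e,e>>>>.

<<e,t>,<t,<<e,e>,<e,e>>>>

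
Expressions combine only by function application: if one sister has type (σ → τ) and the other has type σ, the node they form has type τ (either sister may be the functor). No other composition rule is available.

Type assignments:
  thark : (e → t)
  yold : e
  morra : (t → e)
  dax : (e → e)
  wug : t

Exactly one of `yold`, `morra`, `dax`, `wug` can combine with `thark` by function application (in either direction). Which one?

yold

yold — combines: thark : (e → t) takes yold : e as argument, giving t.
morra : (t → e) — does not combine with thark.
dax : (e → e) — does not combine with thark.
wug : t — does not combine with thark.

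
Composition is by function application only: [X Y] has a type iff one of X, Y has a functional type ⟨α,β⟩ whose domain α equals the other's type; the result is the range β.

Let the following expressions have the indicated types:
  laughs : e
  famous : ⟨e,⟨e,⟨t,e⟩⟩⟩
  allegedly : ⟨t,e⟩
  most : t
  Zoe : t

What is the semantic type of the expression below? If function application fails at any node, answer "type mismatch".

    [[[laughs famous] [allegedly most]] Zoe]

e

[laughs famous] — famous of type ⟨e,⟨e,⟨t,e⟩⟩⟩ combines with laughs of type e: type ⟨e,⟨t,e⟩⟩.
[allegedly most] — allegedly of type ⟨t,e⟩ combines with most of type t: type e.
[[laughs famous] [allegedly most]] — [laughs famous] of type ⟨e,⟨t,e⟩⟩ combines with [allegedly most] of type e: type ⟨t,e⟩.
[[[laughs famous] [allegedly most]] Zoe] — [[laughs famous] [allegedly most]] of type ⟨t,e⟩ combines with Zoe of type t: type e.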